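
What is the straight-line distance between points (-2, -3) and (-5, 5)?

√(Σ(x_i - y_i)²) = √((-2 - (-5))² + (-3 - 5)²)
= √(3² + (-8)²) = √(9 + 64) = √73 ≈ 8.544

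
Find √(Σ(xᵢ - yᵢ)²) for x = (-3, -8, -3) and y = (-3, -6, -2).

√(Σ(x_i - y_i)²) = √((-3 - (-3))² + (-8 - (-6))² + (-3 - (-2))²)
= √(0² + (-2)² + (-1)²) = √(0 + 4 + 1) = √5 ≈ 2.2361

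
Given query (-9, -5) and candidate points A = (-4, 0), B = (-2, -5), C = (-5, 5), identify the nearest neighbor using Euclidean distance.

Distances: d(A) ≈ 7.0711, d(B) = 7, d(C) ≈ 10.7703. Nearest: B = (-2, -5) with distance 7.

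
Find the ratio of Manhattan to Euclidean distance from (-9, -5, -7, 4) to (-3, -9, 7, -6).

L1 = |-9 - (-3)| + |-5 - (-9)| + |-7 - 7| + |4 - (-6)| = 6 + 4 + 14 + 10 = 34
L2 = √(6² + 4² + 14² + 10²) = √348 ≈ 18.6548
L1 ≥ L2 always (equality iff movement is along one axis); L1 > L2 here.
Ratio L1/L2 = 34/√348 ≈ 1.8226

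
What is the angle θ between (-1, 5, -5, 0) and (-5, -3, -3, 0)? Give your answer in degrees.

With u = (-1, 5, -5, 0), v = (-5, -3, -3, 0):
u·v = (-1)·(-5) + 5·(-3) + (-5)·(-3) + 0·0 = 5 + (-15) + 15 + 0 = 5.
|u| = √((-1)² + 5² + (-5)² + 0²) = √51, |v| = √((-5)² + (-3)² + (-3)² + 0²) = √43, so |u||v| = √(51·43) = √2193.
cos θ = (u·v)/(|u||v|) = 5/√2193 ≈ 0.10677
θ = arccos(0.10677) ≈ 83.87°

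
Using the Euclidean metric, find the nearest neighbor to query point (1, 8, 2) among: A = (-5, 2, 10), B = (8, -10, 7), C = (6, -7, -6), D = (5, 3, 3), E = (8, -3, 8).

Distances: d(A) ≈ 11.6619, d(B) ≈ 19.9499, d(C) ≈ 17.72, d(D) ≈ 6.4807, d(E) ≈ 14.3527. Nearest: D = (5, 3, 3) with distance 6.4807.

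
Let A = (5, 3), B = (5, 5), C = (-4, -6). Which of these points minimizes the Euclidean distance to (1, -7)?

Distances: d(A) ≈ 10.7703, d(B) ≈ 12.6491, d(C) ≈ 5.099. Nearest: C = (-4, -6) with distance 5.099.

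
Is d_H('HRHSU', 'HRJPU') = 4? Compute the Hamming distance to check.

Differing positions: 3, 4. Hamming distance = 2, so the claim that d_H = 4 is false.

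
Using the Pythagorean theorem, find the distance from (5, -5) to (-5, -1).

√(Σ(x_i - y_i)²) = √((5 - (-5))² + (-5 - (-1))²)
= √(10² + (-4)²) = √(100 + 16) = √116 ≈ 10.7703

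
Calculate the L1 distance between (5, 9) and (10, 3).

Σ|x_i - y_i| = |5 - 10| + |9 - 3| = 5 + 6 = 11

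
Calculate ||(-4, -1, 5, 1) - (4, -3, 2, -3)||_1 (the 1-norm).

Σ|x_i - y_i| = |-4 - 4| + |-1 - (-3)| + |5 - 2| + |1 - (-3)| = 8 + 2 + 3 + 4 = 17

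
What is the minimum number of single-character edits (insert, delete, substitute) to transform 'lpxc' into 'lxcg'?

Let D[i][j] be the edit distance between the first i characters of 'lpxc' and the first j characters of 'lxcg', with D[i][0] = i, D[0][j] = j, and D[i][j] = D[i-1][j-1] if the characters match, else 1 + min(D[i-1][j], D[i][j-1], D[i-1][j-1]). Filling the table (rows: prefixes of 'lpxc', columns: prefixes of 'lxcg'):
     ε  l  x  c  g
  ε  0  1  2  3  4
  l  1  0  1  2  3
  p  2  1  1  2  3
  x  3  2  1  2  3
  c  4  3  2  1  2
The bottom-right entry gives D[4][4] = 2, so no sequence of fewer than 2 edits works. Backtracking through the table gives one optimal edit sequence (2 edits):
  lpxc → lxc (del p @2)
  lxc → lxcg (ins g @4)
Edit distance = 2.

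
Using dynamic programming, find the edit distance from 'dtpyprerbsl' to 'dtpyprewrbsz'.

Let D[i][j] be the edit distance between the first i characters of 'dtpyprerbsl' and the first j characters of 'dtpyprewrbsz', with D[i][0] = i, D[0][j] = j, and D[i][j] = D[i-1][j-1] if the characters match, else 1 + min(D[i-1][j], D[i][j-1], D[i-1][j-1]). Filling the table (rows: prefixes of 'dtpyprerbsl', columns: prefixes of 'dtpyprewrbsz'):
     ε  d  t  p  y  p  r  e  w  r  b  s  z
  ε  0  1  2  3  4  5  6  7  8  9 10 11 12
  d  1  0  1  2  3  4  5  6  7  8  9 10 11
  t  2  1  0  1  2  3  4  5  6  7  8  9 10
  p  3  2  1  0  1  2  3  4  5  6  7  8  9
  y  4  3  2  1  0  1  2  3  4  5  6  7  8
  p  5  4  3  2  1  0  1  2  3  4  5  6  7
  r  6  5  4  3  2  1  0  1  2  3  4  5  6
  e  7  6  5  4  3  2  1  0  1  2  3  4  5
  r  8  7  6  5  4  3  2  1  1  1  2  3  4
  b  9  8  7  6  5  4  3  2  2  2  1  2  3
  s 10  9  8  7  6  5  4  3  3  3  2  1  2
  l 11 10  9  8  7  6  5  4  4  4  3  2  2
The bottom-right entry gives D[11][12] = 2, so no sequence of fewer than 2 edits works. Backtracking through the table gives one optimal edit sequence (2 edits):
  dtpyprerbsl → dtpyprewrbsl (ins w @8)
  dtpyprewrbsl → dtpyprewrbsz (sub l→z @12)
Edit distance = 2.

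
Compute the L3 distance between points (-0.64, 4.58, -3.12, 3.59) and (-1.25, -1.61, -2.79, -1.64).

(Σ|x_i - y_i|^3)^(1/3) = (|-0.64 - (-1.25)|^3 + |4.58 - (-1.61)|^3 + |-3.12 - (-2.79)|^3 + |3.59 - (-1.64)|^3)^(1/3)
= (0.61^3 + 6.19^3 + 0.33^3 + 5.23^3)^(1/3) ≈ (0.227 + 237.1767 + 0.0359 + 143.0557)^(1/3) = (380.4953)^(1/3) ≈ 7.2463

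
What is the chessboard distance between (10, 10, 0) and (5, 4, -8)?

max(|x_i - y_i|) = max(|10 - 5|, |10 - 4|, |0 - (-8)|) = max(5, 6, 8) = 8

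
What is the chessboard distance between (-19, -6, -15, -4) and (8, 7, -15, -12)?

max(|x_i - y_i|) = max(|-19 - 8|, |-6 - 7|, |-15 - (-15)|, |-4 - (-12)|) = max(27, 13, 0, 8) = 27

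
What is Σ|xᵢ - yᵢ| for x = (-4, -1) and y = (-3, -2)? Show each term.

Σ|x_i - y_i| = |-4 - (-3)| + |-1 - (-2)| = 1 + 1 = 2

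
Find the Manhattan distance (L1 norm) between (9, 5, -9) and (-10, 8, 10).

Σ|x_i - y_i| = |9 - (-10)| + |5 - 8| + |-9 - 10| = 19 + 3 + 19 = 41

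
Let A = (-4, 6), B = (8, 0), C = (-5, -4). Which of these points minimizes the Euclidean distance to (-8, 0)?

Distances: d(A) ≈ 7.2111, d(B) = 16, d(C) = 5. Nearest: C = (-5, -4) with distance 5.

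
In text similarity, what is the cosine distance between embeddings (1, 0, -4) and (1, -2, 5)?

With u = (1, 0, -4), v = (1, -2, 5):
u·v = 1·1 + 0·(-2) + (-4)·5 = 1 + 0 + (-20) = -19.
|u| = √(1² + 0² + (-4)²) = √17, |v| = √(1² + (-2)² + 5²) = √30, so |u||v| = √(17·30) = √510.
cos θ = (u·v)/(|u||v|) = -19/√510 ≈ -0.8413
Cosine distance = 1 - cos θ ≈ 1 - (-0.8413) = 1.8413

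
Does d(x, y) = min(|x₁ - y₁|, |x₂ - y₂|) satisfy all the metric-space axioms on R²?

No. d fails identity of indiscernibles: take x = (-4, 0) and y = (-4, 9). Then d(x,y) = min(|-4 - (-4)|, |0 - 9|) = min(0, 9) = 0, yet x ≠ y.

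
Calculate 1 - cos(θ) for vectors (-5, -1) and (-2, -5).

With u = (-5, -1), v = (-2, -5):
u·v = (-5)·(-2) + (-1)·(-5) = 10 + 5 = 15.
|u| = √((-5)² + (-1)²) = √26, |v| = √((-2)² + (-5)²) = √29, so |u||v| = √(26·29) = √754.
cos θ = (u·v)/(|u||v|) = 15/√754 ≈ 0.5463
Cosine distance = 1 - cos θ ≈ 1 - 0.5463 = 0.4537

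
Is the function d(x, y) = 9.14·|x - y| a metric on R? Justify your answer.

Yes. Since |x - y| is a metric on R and 9.14 > 0, the positive scalar multiple 9.14·|x - y| is also a metric: scaling by a positive constant preserves non-negativity, identity (d=0 ⟺ |x-y|=0 ⟺ x=y), symmetry, and the triangle inequality.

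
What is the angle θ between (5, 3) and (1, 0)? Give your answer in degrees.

With u = (5, 3), v = (1, 0):
u·v = 5·1 + 3·0 = 5 + 0 = 5.
|u| = √(5² + 3²) = √34, |v| = √(1² + 0²) = √1, so |u||v| = √(34·1) = √34.
cos θ = (u·v)/(|u||v|) = 5/√34 ≈ 0.857493
θ = arccos(0.857493) ≈ 30.96°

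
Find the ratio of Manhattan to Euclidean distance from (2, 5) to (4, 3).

L1 = |2 - 4| + |5 - 3| = 2 + 2 = 4
L2 = √(2² + 2²) = √8 ≈ 2.8284
L1 ≥ L2 always (equality iff movement is along one axis); L1 > L2 here.
Ratio L1/L2 = 4/√8 ≈ 1.4142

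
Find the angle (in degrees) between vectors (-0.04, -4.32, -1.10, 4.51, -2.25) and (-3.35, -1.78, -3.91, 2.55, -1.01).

With u = (-0.04, -4.32, -1.10, 4.51, -2.25), v = (-3.35, -1.78, -3.91, 2.55, -1.01):
u·v = (-0.04)·(-3.35) + (-4.32)·(-1.78) + (-1.1)·(-3.91) + 4.51·2.55 + (-2.25)·(-1.01) = 0.134 + 7.6896 + 4.301 + 11.5005 + 2.2725 = 25.8976.
|u| = √((-0.04)² + (-4.32)² + (-1.1)² + 4.51² + (-2.25)²) = √(0.0016 + 18.6624 + 1.21 + 20.3401 + 5.0625) = √45.2766, |v| = √((-3.35)² + (-1.78)² + (-3.91)² + 2.55² + (-1.01)²) = √(11.2225 + 3.1684 + 15.2881 + 6.5025 + 1.0201) = √37.2016.
cos θ = (u·v)/(|u||v|) = 25.8976/(√45.2766·√37.2016) ≈ 0.631018
θ = arccos(0.631018) ≈ 50.87°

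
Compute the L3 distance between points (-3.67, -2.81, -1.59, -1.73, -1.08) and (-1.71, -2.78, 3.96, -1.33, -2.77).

(Σ|x_i - y_i|^3)^(1/3) = (|-3.67 - (-1.71)|^3 + |-2.81 - (-2.78)|^3 + |-1.59 - 3.96|^3 + |-1.73 - (-1.33)|^3 + |-1.08 - (-2.77)|^3)^(1/3)
= (1.96^3 + 0.03^3 + 5.55^3 + 0.4^3 + 1.69^3)^(1/3) ≈ (7.5295 + 0 + 170.9539 + 0.064 + 4.8268)^(1/3) = (183.3742)^(1/3) ≈ 5.6813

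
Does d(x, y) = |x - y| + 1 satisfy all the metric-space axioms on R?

No. d fails identity of indiscernibles (specifically d(x,x) = 0): d(-4, -4) = |-4 - (-4)| + 1 = 0 + 1 = 1 ≠ 0.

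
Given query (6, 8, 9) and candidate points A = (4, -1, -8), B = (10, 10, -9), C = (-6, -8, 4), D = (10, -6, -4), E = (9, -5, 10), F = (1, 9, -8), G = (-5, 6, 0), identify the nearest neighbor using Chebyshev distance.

Distances: d(A) = 17, d(B) = 18, d(C) = 16, d(D) = 14, d(E) = 13, d(F) = 17, d(G) = 11. Nearest: G = (-5, 6, 0) with distance 11.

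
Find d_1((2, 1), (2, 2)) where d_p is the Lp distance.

Σ|x_i - y_i| = |2 - 2| + |1 - 2| = 0 + 1 = 1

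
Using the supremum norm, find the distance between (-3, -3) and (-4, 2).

max(|x_i - y_i|) = max(|-3 - (-4)|, |-3 - 2|) = max(1, 5) = 5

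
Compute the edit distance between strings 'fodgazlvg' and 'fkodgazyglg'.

Let D[i][j] be the edit distance between the first i characters of 'fodgazlvg' and the first j characters of 'fkodgazyglg', with D[i][0] = i, D[0][j] = j, and D[i][j] = D[i-1][j-1] if the characters match, else 1 + min(D[i-1][j], D[i][j-1], D[i-1][j-1]). Filling the table (rows: prefixes of 'fodgazlvg', columns: prefixes of 'fkodgazyglg'):
     ε  f  k  o  d  g  a  z  y  g  l  g
  ε  0  1  2  3  4  5  6  7  8  9 10 11
  f  1  0  1  2  3  4  5  6  7  8  9 10
  o  2  1  1  1  2  3  4  5  6  7  8  9
  d  3  2  2  2  1  2  3  4  5  6  7  8
  g  4  3  3  3  2  1  2  3  4  5  6  7
  a  5  4  4  4  3  2  1  2  3  4  5  6
  z  6  5  5  5  4  3  2  1  2  3  4  5
  l  7  6  6  6  5  4  3  2  2  3  3  4
  v  8  7  7  7  6  5  4  3  3  3  4  4
  g  9  8  8  8  7  6  5  4  4  3  4  4
The bottom-right entry gives D[9][11] = 4, so no sequence of fewer than 4 edits works. Backtracking through the table gives one optimal edit sequence (4 edits):
  fodgazlvg → fkodgazlvg (ins k @2)
  fkodgazlvg → fkodgazylvg (ins y @8)
  fkodgazylvg → fkodgazygvg (sub l→g @9)
  fkodgazygvg → fkodgazyglg (sub v→l @10)
Edit distance = 4.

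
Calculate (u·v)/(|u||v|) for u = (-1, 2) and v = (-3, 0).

With u = (-1, 2), v = (-3, 0):
u·v = (-1)·(-3) + 2·0 = 3 + 0 = 3.
|u| = √((-1)² + 2²) = √5, |v| = √((-3)² + 0²) = √9, so |u||v| = √(5·9) = √45.
cos θ = (u·v)/(|u||v|) = 3/√45 ≈ 0.4472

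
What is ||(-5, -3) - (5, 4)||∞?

max(|x_i - y_i|) = max(|-5 - 5|, |-3 - 4|) = max(10, 7) = 10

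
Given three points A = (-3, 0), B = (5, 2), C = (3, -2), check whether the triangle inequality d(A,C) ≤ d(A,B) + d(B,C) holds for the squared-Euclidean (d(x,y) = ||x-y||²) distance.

d(A,B) = 8² + 2² = 68, d(B,C) = 2² + 4² = 20, d(A,C) = 6² + 2² = 40.
d(A,C) = 40 ≤ 68 + 20 = 88. Triangle inequality is satisfied.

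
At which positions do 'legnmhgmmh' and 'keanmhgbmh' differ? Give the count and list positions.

Differing positions: 1, 3, 8. Hamming distance = 3.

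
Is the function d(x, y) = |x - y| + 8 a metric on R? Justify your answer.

No. d fails identity of indiscernibles (specifically d(x,x) = 0): d(4, 4) = |4 - 4| + 8 = 0 + 8 = 8 ≠ 0.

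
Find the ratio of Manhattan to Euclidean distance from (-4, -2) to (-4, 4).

L1 = |-4 - (-4)| + |-2 - 4| = 0 + 6 = 6
L2 = √(0² + 6²) = √36 = 6
L1 ≥ L2 always (equality iff movement is along one axis); L1 = L2 here (movement is along a single axis).
Ratio L1/L2 = 6/6 = 1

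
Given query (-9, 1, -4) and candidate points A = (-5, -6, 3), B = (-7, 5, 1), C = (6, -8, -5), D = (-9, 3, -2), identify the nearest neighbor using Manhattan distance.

Distances: d(A) = 18, d(B) = 11, d(C) = 25, d(D) = 4. Nearest: D = (-9, 3, -2) with distance 4.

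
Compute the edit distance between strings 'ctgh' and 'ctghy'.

Let D[i][j] be the edit distance between the first i characters of 'ctgh' and the first j characters of 'ctghy', with D[i][0] = i, D[0][j] = j, and D[i][j] = D[i-1][j-1] if the characters match, else 1 + min(D[i-1][j], D[i][j-1], D[i-1][j-1]). Filling the table (rows: prefixes of 'ctgh', columns: prefixes of 'ctghy'):
     ε  c  t  g  h  y
  ε  0  1  2  3  4  5
  c  1  0  1  2  3  4
  t  2  1  0  1  2  3
  g  3  2  1  0  1  2
  h  4  3  2  1  0  1
The bottom-right entry gives D[4][5] = 1, so no sequence of fewer than 1 edit works. Backtracking through the table gives one optimal edit sequence (1 edit):
  ctgh → ctghy (ins y @5)
Edit distance = 1.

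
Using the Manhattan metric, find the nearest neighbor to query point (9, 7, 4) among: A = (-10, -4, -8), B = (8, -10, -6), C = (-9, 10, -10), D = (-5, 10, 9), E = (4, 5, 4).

Distances: d(A) = 42, d(B) = 28, d(C) = 35, d(D) = 22, d(E) = 7. Nearest: E = (4, 5, 4) with distance 7.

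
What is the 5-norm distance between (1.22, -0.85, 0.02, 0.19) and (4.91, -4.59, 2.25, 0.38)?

(Σ|x_i - y_i|^5)^(1/5) = (|1.22 - 4.91|^5 + |-0.85 - (-4.59)|^5 + |0.02 - 2.25|^5 + |0.19 - 0.38|^5)^(1/5)
= (3.69^5 + 3.74^5 + 2.23^5 + 0.19^5)^(1/5) ≈ (684.1193 + 731.742 + 55.1473 + 0.0002)^(1/5) = (1471.0088)^(1/5) ≈ 4.3005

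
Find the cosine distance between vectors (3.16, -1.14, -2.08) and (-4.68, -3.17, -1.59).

With u = (3.16, -1.14, -2.08), v = (-4.68, -3.17, -1.59):
u·v = 3.16·(-4.68) + (-1.14)·(-3.17) + (-2.08)·(-1.59) = (-14.7888) + 3.6138 + 3.3072 = -7.8678.
|u| = √(3.16² + (-1.14)² + (-2.08)²) = √(9.9856 + 1.2996 + 4.3264) = √15.6116, |v| = √((-4.68)² + (-3.17)² + (-1.59)²) = √(21.9024 + 10.0489 + 2.5281) = √34.4794.
cos θ = (u·v)/(|u||v|) = -7.8678/(√15.6116·√34.4794) ≈ -0.3391
Cosine distance = 1 - cos θ ≈ 1 - (-0.3391) = 1.3391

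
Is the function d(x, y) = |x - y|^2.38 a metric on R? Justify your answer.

No. d(x,y) = |x-y|^2.38 fails the triangle inequality since p = 2.38 > 1. Counterexample: x = -1, y = 4, z = 10. d(x,z) = |-1 - 10|^2.38 = 11^2.38 ≈ 300.964, but d(x,y) + d(y,z) = 5^2.38 + 6^2.38 ≈ 46.0838 + 71.1213 = 117.2051. Since 300.964 > 117.2051, the triangle inequality is violated.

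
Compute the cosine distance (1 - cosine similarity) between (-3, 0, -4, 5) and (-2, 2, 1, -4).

With u = (-3, 0, -4, 5), v = (-2, 2, 1, -4):
u·v = (-3)·(-2) + 0·2 + (-4)·1 + 5·(-4) = 6 + 0 + (-4) + (-20) = -18.
|u| = √((-3)² + 0² + (-4)² + 5²) = √50, |v| = √((-2)² + 2² + 1² + (-4)²) = √25, so |u||v| = √(50·25) = √1250.
cos θ = (u·v)/(|u||v|) = -18/√1250 ≈ -0.5091
Cosine distance = 1 - cos θ ≈ 1 - (-0.5091) = 1.5091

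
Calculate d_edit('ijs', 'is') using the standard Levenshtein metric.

Let D[i][j] be the edit distance between the first i characters of 'ijs' and the first j characters of 'is', with D[i][0] = i, D[0][j] = j, and D[i][j] = D[i-1][j-1] if the characters match, else 1 + min(D[i-1][j], D[i][j-1], D[i-1][j-1]). Filling the table (rows: prefixes of 'ijs', columns: prefixes of 'is'):
     ε  i  s
  ε  0  1  2
  i  1  0  1
  j  2  1  1
  s  3  2  1
The bottom-right entry gives D[3][2] = 1, so no sequence of fewer than 1 edit works. Backtracking through the table gives one optimal edit sequence (1 edit):
  ijs → is (del j @2)
Edit distance = 1.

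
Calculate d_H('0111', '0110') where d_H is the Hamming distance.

Differing positions: 4. Hamming distance = 1.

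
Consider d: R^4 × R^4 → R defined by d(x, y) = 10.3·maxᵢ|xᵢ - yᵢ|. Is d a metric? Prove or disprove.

Yes. The L∞ (Chebyshev) norm induces a metric on R^4, and multiplying a metric by a positive constant 10.3 > 0 preserves all four axioms: non-negativity (10.3·||x-y|| ≥ 0), identity (10.3·||x-y|| = 0 ⟺ ||x-y|| = 0 ⟺ x = y), symmetry (||x-y|| = ||y-x||), and the triangle inequality (10.3·||x-z|| ≤ 10.3·||x-y|| + 10.3·||y-z||). So d is a metric.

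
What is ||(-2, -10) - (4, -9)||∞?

max(|x_i - y_i|) = max(|-2 - 4|, |-10 - (-9)|) = max(6, 1) = 6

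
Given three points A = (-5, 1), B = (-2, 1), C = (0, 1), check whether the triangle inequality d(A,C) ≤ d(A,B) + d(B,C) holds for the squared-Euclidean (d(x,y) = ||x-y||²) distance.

d(A,B) = 3² + 0² = 9, d(B,C) = 2² + 0² = 4, d(A,C) = 5² + 0² = 25.
d(A,C) = 25 > 9 + 4 = 13. Triangle inequality is VIOLATED. (Squared-Euclidean is not a metric — this is a counterexample.)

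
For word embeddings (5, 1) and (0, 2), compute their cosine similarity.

With u = (5, 1), v = (0, 2):
u·v = 5·0 + 1·2 = 0 + 2 = 2.
|u| = √(5² + 1²) = √26, |v| = √(0² + 2²) = √4, so |u||v| = √(26·4) = √104.
cos θ = (u·v)/(|u||v|) = 2/√104 ≈ 0.1961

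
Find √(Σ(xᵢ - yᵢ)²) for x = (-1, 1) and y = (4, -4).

√(Σ(x_i - y_i)²) = √((-1 - 4)² + (1 - (-4))²)
= √((-5)² + 5²) = √(25 + 25) = √50 ≈ 7.0711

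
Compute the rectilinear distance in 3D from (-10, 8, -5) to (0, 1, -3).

Σ|x_i - y_i| = |-10 - 0| + |8 - 1| + |-5 - (-3)| = 10 + 7 + 2 = 19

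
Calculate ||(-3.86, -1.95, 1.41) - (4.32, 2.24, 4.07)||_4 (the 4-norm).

(Σ|x_i - y_i|^4)^(1/4) = (|-3.86 - 4.32|^4 + |-1.95 - 2.24|^4 + |1.41 - 4.07|^4)^(1/4)
= (8.18^4 + 4.19^4 + 2.66^4)^(1/4) ≈ (4477.2693 + 308.2166 + 50.0641)^(1/4) = (4835.55)^(1/4) ≈ 8.339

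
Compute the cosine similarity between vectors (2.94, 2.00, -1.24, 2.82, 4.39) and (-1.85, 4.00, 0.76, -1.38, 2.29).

With u = (2.94, 2.00, -1.24, 2.82, 4.39), v = (-1.85, 4.00, 0.76, -1.38, 2.29):
u·v = 2.94·(-1.85) + 2·4 + (-1.24)·0.76 + 2.82·(-1.38) + 4.39·2.29 = (-5.439) + 8 + (-0.9424) + (-3.8916) + 10.0531 = 7.7801.
|u| = √(2.94² + 2² + (-1.24)² + 2.82² + 4.39²) = √(8.6436 + 4 + 1.5376 + 7.9524 + 19.2721) = √41.4057, |v| = √((-1.85)² + 4² + 0.76² + (-1.38)² + 2.29²) = √(3.4225 + 16 + 0.5776 + 1.9044 + 5.2441) = √27.1486.
cos θ = (u·v)/(|u||v|) = 7.7801/(√41.4057·√27.1486) ≈ 0.232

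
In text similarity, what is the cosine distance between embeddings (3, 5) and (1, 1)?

With u = (3, 5), v = (1, 1):
u·v = 3·1 + 5·1 = 3 + 5 = 8.
|u| = √(3² + 5²) = √34, |v| = √(1² + 1²) = √2, so |u||v| = √(34·2) = √68.
cos θ = (u·v)/(|u||v|) = 8/√68 ≈ 0.9701
Cosine distance = 1 - cos θ ≈ 1 - 0.9701 = 0.0299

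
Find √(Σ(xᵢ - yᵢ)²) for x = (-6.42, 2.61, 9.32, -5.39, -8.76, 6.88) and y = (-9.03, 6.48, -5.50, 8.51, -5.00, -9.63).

√(Σ(x_i - y_i)²) = √((-6.42 - (-9.03))² + (2.61 - 6.48)² + (9.32 - (-5.5))² + (-5.39 - 8.51)² + (-8.76 - (-5))² + (6.88 - (-9.63))²)
= √(2.61² + (-3.87)² + 14.82² + (-13.9)² + (-3.76)² + 16.51²) = √(6.8121 + 14.9769 + 219.6324 + 193.21 + 14.1376 + 272.5801) = √721.3491 ≈ 26.8579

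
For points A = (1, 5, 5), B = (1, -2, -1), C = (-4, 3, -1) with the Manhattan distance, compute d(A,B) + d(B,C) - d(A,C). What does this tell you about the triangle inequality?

d(A,B) = 0 + 7 + 6 = 13, d(B,C) = 5 + 5 + 0 = 10, d(A,C) = 5 + 2 + 6 = 13.
d(A,B) + d(B,C) - d(A,C) = 13 + 10 - 13 = 23 - 13 = 10. This is ≥ 0, so the triangle inequality holds for these points.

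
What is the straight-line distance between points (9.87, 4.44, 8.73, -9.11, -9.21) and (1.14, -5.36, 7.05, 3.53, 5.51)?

√(Σ(x_i - y_i)²) = √((9.87 - 1.14)² + (4.44 - (-5.36))² + (8.73 - 7.05)² + (-9.11 - 3.53)² + (-9.21 - 5.51)²)
= √(8.73² + 9.8² + 1.68² + (-12.64)² + (-14.72)²) = √(76.2129 + 96.04 + 2.8224 + 159.7696 + 216.6784) = √551.5233 ≈ 23.4845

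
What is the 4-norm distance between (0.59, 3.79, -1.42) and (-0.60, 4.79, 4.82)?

(Σ|x_i - y_i|^4)^(1/4) = (|0.59 - (-0.6)|^4 + |3.79 - 4.79|^4 + |-1.42 - 4.82|^4)^(1/4)
= (1.19^4 + 1^4 + 6.24^4)^(1/4) ≈ (2.0053 + 1 + 1516.1367)^(1/4) = (1519.142)^(1/4) ≈ 6.2431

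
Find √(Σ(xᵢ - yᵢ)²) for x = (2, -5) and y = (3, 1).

√(Σ(x_i - y_i)²) = √((2 - 3)² + (-5 - 1)²)
= √((-1)² + (-6)²) = √(1 + 36) = √37 ≈ 6.0828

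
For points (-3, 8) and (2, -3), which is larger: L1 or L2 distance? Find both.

L1 = |-3 - 2| + |8 - (-3)| = 5 + 11 = 16
L2 = √(5² + 11²) = √146 ≈ 12.083
L1 ≥ L2 always (equality iff movement is along one axis); L1 > L2 here.
Ratio L1/L2 = 16/√146 ≈ 1.3242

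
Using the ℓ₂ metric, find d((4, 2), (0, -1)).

√(Σ(x_i - y_i)²) = √((4 - 0)² + (2 - (-1))²)
= √(4² + 3²) = √(16 + 9) = √25 = 5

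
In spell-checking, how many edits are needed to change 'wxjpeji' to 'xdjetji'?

Let D[i][j] be the edit distance between the first i characters of 'wxjpeji' and the first j characters of 'xdjetji', with D[i][0] = i, D[0][j] = j, and D[i][j] = D[i-1][j-1] if the characters match, else 1 + min(D[i-1][j], D[i][j-1], D[i-1][j-1]). Filling the table (rows: prefixes of 'wxjpeji', columns: prefixes of 'xdjetji'):
     ε  x  d  j  e  t  j  i
  ε  0  1  2  3  4  5  6  7
  w  1  1  2  3  4  5  6  7
  x  2  1  2  3  4  5  6  7
  j  3  2  2  2  3  4  5  6
  p  4  3  3  3  3  4  5  6
  e  5  4  4  4  3  4  5  6
  j  6  5  5  4  4  4  4  5
  i  7  6  6  5  5  5  5  4
The bottom-right entry gives D[7][7] = 4, so no sequence of fewer than 4 edits works. Backtracking through the table gives one optimal edit sequence (4 edits):
  wxjpeji → xxjpeji (sub w→x @1)
  xxjpeji → xdjpeji (sub x→d @2)
  xdjpeji → xdjeeji (sub p→e @4)
  xdjeeji → xdjetji (sub e→t @5)
Edit distance = 4.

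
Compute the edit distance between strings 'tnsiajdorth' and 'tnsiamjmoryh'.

Let D[i][j] be the edit distance between the first i characters of 'tnsiajdorth' and the first j characters of 'tnsiamjmoryh', with D[i][0] = i, D[0][j] = j, and D[i][j] = D[i-1][j-1] if the characters match, else 1 + min(D[i-1][j], D[i][j-1], D[i-1][j-1]). Filling the table (rows: prefixes of 'tnsiajdorth', columns: prefixes of 'tnsiamjmoryh'):
     ε  t  n  s  i  a  m  j  m  o  r  y  h
  ε  0  1  2  3  4  5  6  7  8  9 10 11 12
  t  1  0  1  2  3  4  5  6  7  8  9 10 11
  n  2  1  0  1  2  3  4  5  6  7  8  9 10
  s  3  2  1  0  1  2  3  4  5  6  7  8  9
  i  4  3  2  1  0  1  2  3  4  5  6  7  8
  a  5  4  3  2  1  0  1  2  3  4  5  6  7
  j  6  5  4  3  2  1  1  1  2  3  4  5  6
  d  7  6  5  4  3  2  2  2  2  3  4  5  6
  o  8  7  6  5  4  3  3  3  3  2  3  4  5
  r  9  8  7  6  5  4  4  4  4  3  2  3  4
  t 10  9  8  7  6  5  5  5  5  4  3  3  4
  h 11 10  9  8  7  6  6  6  6  5  4  4  3
The bottom-right entry gives D[11][12] = 3, so no sequence of fewer than 3 edits works. Backtracking through the table gives one optimal edit sequence (3 edits):
  tnsiajdorth → tnsiamjdorth (ins m @6)
  tnsiamjdorth → tnsiamjmorth (sub d→m @8)
  tnsiamjmorth → tnsiamjmoryh (sub t→y @11)
Edit distance = 3.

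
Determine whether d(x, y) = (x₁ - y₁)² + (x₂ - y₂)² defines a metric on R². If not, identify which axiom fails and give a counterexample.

No. The squared Euclidean distance fails the triangle inequality. Counterexample: x = (0, 0), y = (1, 5), z = (2, 10). d(x,z) = 2² + 10² = 104, but d(x,y) + d(y,z) = (1² + 5²) + (1² + 5²) = 26 + 26 = 52. Since 104 > 52, the triangle inequality is violated. (Note: √d, the ordinary Euclidean distance, IS a metric.)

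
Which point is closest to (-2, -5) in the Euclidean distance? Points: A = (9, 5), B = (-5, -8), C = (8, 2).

Distances: d(A) ≈ 14.8661, d(B) ≈ 4.2426, d(C) ≈ 12.2066. Nearest: B = (-5, -8) with distance 4.2426.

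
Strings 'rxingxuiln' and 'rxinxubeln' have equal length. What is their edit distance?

Let D[i][j] be the edit distance between the first i characters of 'rxingxuiln' and the first j characters of 'rxinxubeln', with D[i][0] = i, D[0][j] = j, and D[i][j] = D[i-1][j-1] if the characters match, else 1 + min(D[i-1][j], D[i][j-1], D[i-1][j-1]). Filling the table (rows: prefixes of 'rxingxuiln', columns: prefixes of 'rxinxubeln'):
     ε  r  x  i  n  x  u  b  e  l  n
  ε  0  1  2  3  4  5  6  7  8  9 10
  r  1  0  1  2  3  4  5  6  7  8  9
  x  2  1  0  1  2  3  4  5  6  7  8
  i  3  2  1  0  1  2  3  4  5  6  7
  n  4  3  2  1  0  1  2  3  4  5  6
  g  5  4  3  2  1  1  2  3  4  5  6
  x  6  5  4  3  2  1  2  3  4  5  6
  u  7  6  5  4  3  2  1  2  3  4  5
  i  8  7  6  5  4  3  2  2  3  4  5
  l  9  8  7  6  5  4  3  3  3  3  4
  n 10  9  8  7  6  5  4  4  4  4  3
The bottom-right entry gives D[10][10] = 3, so no sequence of fewer than 3 edits works. Backtracking through the table gives one optimal edit sequence (3 edits):
  rxingxuiln → rxinxuiln (del g @5)
  rxinxuiln → rxinxubiln (ins b @7)
  rxinxubiln → rxinxubeln (sub i→e @8)
Edit distance = 3.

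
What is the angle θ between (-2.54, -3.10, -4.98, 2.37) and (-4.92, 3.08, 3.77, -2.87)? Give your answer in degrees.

With u = (-2.54, -3.10, -4.98, 2.37), v = (-4.92, 3.08, 3.77, -2.87):
u·v = (-2.54)·(-4.92) + (-3.1)·3.08 + (-4.98)·3.77 + 2.37·(-2.87) = 12.4968 + (-9.548) + (-18.7746) + (-6.8019) = -22.6277.
|u| = √((-2.54)² + (-3.1)² + (-4.98)² + 2.37²) = √(6.4516 + 9.61 + 24.8004 + 5.6169) = √46.4789, |v| = √((-4.92)² + 3.08² + 3.77² + (-2.87)²) = √(24.2064 + 9.4864 + 14.2129 + 8.2369) = √56.1426.
cos θ = (u·v)/(|u||v|) = -22.6277/(√46.4789·√56.1426) ≈ -0.442962
θ = arccos(-0.442962) ≈ 116.29°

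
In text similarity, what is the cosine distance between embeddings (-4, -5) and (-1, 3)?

With u = (-4, -5), v = (-1, 3):
u·v = (-4)·(-1) + (-5)·3 = 4 + (-15) = -11.
|u| = √((-4)² + (-5)²) = √41, |v| = √((-1)² + 3²) = √10, so |u||v| = √(41·10) = √410.
cos θ = (u·v)/(|u||v|) = -11/√410 ≈ -0.5433
Cosine distance = 1 - cos θ ≈ 1 - (-0.5433) = 1.5433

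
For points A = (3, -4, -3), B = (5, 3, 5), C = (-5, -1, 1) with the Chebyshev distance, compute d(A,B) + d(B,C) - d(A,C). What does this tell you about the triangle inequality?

d(A,B) = max(2, 7, 8) = 8, d(B,C) = max(10, 4, 4) = 10, d(A,C) = max(8, 3, 4) = 8.
d(A,B) + d(B,C) - d(A,C) = 8 + 10 - 8 = 18 - 8 = 10. This is ≥ 0, so the triangle inequality holds for these points.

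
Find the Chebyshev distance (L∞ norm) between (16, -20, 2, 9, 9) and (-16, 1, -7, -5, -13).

max(|x_i - y_i|) = max(|16 - (-16)|, |-20 - 1|, |2 - (-7)|, |9 - (-5)|, |9 - (-13)|) = max(32, 21, 9, 14, 22) = 32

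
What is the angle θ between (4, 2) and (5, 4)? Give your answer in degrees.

With u = (4, 2), v = (5, 4):
u·v = 4·5 + 2·4 = 20 + 8 = 28.
|u| = √(4² + 2²) = √20, |v| = √(5² + 4²) = √41, so |u||v| = √(20·41) = √820.
cos θ = (u·v)/(|u||v|) = 28/√820 ≈ 0.977802
θ = arccos(0.977802) ≈ 12.09°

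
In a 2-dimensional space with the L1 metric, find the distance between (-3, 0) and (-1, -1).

Σ|x_i - y_i| = |-3 - (-1)| + |0 - (-1)| = 2 + 1 = 3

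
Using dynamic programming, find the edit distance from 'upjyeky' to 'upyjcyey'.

Let D[i][j] be the edit distance between the first i characters of 'upjyeky' and the first j characters of 'upyjcyey', with D[i][0] = i, D[0][j] = j, and D[i][j] = D[i-1][j-1] if the characters match, else 1 + min(D[i-1][j], D[i][j-1], D[i-1][j-1]). Filling the table (rows: prefixes of 'upjyeky', columns: prefixes of 'upyjcyey'):
     ε  u  p  y  j  c  y  e  y
  ε  0  1  2  3  4  5  6  7  8
  u  1  0  1  2  3  4  5  6  7
  p  2  1  0  1  2  3  4  5  6
  j  3  2  1  1  1  2  3  4  5
  y  4  3  2  1  2  2  2  3  4
  e  5  4  3  2  2  3  3  2  3
  k  6  5  4  3  3  3  4  3  3
  y  7  6  5  4  4  4  3  4  3
The bottom-right entry gives D[7][8] = 3, so no sequence of fewer than 3 edits works. Backtracking through the table gives one optimal edit sequence (3 edits):
  upjyeky → upyjyeky (ins y @3)
  upyjyeky → upyjcyeky (ins c @5)
  upyjcyeky → upyjcyey (del k @8)
Edit distance = 3.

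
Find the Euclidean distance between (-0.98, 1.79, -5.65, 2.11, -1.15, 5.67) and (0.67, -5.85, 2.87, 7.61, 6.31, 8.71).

√(Σ(x_i - y_i)²) = √((-0.98 - 0.67)² + (1.79 - (-5.85))² + (-5.65 - 2.87)² + (2.11 - 7.61)² + (-1.15 - 6.31)² + (5.67 - 8.71)²)
= √((-1.65)² + 7.64² + (-8.52)² + (-5.5)² + (-7.46)² + (-3.04)²) = √(2.7225 + 58.3696 + 72.5904 + 30.25 + 55.6516 + 9.2416) = √228.8257 ≈ 15.127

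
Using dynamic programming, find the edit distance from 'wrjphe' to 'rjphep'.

Let D[i][j] be the edit distance between the first i characters of 'wrjphe' and the first j characters of 'rjphep', with D[i][0] = i, D[0][j] = j, and D[i][j] = D[i-1][j-1] if the characters match, else 1 + min(D[i-1][j], D[i][j-1], D[i-1][j-1]). Filling the table (rows: prefixes of 'wrjphe', columns: prefixes of 'rjphep'):
     ε  r  j  p  h  e  p
  ε  0  1  2  3  4  5  6
  w  1  1  2  3  4  5  6
  r  2  1  2  3  4  5  6
  j  3  2  1  2  3  4  5
  p  4  3  2  1  2  3  4
  h  5  4  3  2  1  2  3
  e  6  5  4  3  2  1  2
The bottom-right entry gives D[6][6] = 2, so no sequence of fewer than 2 edits works. Backtracking through the table gives one optimal edit sequence (2 edits):
  wrjphe → rjphe (del w @1)
  rjphe → rjphep (ins p @6)
Edit distance = 2.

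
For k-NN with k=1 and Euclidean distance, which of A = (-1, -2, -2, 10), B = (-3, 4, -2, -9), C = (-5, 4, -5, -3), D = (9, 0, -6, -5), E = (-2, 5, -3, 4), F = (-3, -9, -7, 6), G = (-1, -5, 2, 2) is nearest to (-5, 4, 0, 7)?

Distances: d(A) ≈ 8.0623, d(B) ≈ 16.2481, d(C) ≈ 11.1803, d(D) ≈ 19.799, d(E) ≈ 5.2915, d(F) ≈ 14.9332, d(G) ≈ 11.225. Nearest: E = (-2, 5, -3, 4) with distance 5.2915.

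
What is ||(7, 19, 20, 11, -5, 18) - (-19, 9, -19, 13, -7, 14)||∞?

max(|x_i - y_i|) = max(|7 - (-19)|, |19 - 9|, |20 - (-19)|, |11 - 13|, |-5 - (-7)|, |18 - 14|) = max(26, 10, 39, 2, 2, 4) = 39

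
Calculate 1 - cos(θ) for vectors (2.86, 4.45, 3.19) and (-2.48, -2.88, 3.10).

With u = (2.86, 4.45, 3.19), v = (-2.48, -2.88, 3.10):
u·v = 2.86·(-2.48) + 4.45·(-2.88) + 3.19·3.1 = (-7.0928) + (-12.816) + 9.889 = -10.0198.
|u| = √(2.86² + 4.45² + 3.19²) = √(8.1796 + 19.8025 + 10.1761) = √38.1582, |v| = √((-2.48)² + (-2.88)² + 3.1²) = √(6.1504 + 8.2944 + 9.61) = √24.0548.
cos θ = (u·v)/(|u||v|) = -10.0198/(√38.1582·√24.0548) ≈ -0.3307
Cosine distance = 1 - cos θ ≈ 1 - (-0.3307) = 1.3307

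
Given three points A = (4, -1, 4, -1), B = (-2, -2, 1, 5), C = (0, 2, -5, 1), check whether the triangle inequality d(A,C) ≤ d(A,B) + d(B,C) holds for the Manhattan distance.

d(A,B) = 6 + 1 + 3 + 6 = 16, d(B,C) = 2 + 4 + 6 + 4 = 16, d(A,C) = 4 + 3 + 9 + 2 = 18.
d(A,C) = 18 ≤ 16 + 16 = 32. Triangle inequality is satisfied.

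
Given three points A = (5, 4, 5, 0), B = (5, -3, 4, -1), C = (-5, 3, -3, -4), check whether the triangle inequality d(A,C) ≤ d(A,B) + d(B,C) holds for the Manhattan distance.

d(A,B) = 0 + 7 + 1 + 1 = 9, d(B,C) = 10 + 6 + 7 + 3 = 26, d(A,C) = 10 + 1 + 8 + 4 = 23.
d(A,C) = 23 ≤ 9 + 26 = 35. Triangle inequality is satisfied.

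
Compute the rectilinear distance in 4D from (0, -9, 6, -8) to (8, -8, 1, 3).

Σ|x_i - y_i| = |0 - 8| + |-9 - (-8)| + |6 - 1| + |-8 - 3| = 8 + 1 + 5 + 11 = 25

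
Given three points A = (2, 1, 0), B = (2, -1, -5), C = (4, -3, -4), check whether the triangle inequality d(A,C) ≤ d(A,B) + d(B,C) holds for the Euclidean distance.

d(A,B) = √(0² + 2² + 5²) = √29 ≈ 5.3852, d(B,C) = √(2² + 2² + 1²) = √9 = 3, d(A,C) = √(2² + 4² + 4²) = √36 = 6.
d(A,C) = 6 ≤ 5.3852 + 3 = 8.3852. Triangle inequality is satisfied.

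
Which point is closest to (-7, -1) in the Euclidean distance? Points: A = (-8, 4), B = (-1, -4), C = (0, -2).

Distances: d(A) ≈ 5.099, d(B) ≈ 6.7082, d(C) ≈ 7.0711. Nearest: A = (-8, 4) with distance 5.099.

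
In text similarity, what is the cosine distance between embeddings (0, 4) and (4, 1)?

With u = (0, 4), v = (4, 1):
u·v = 0·4 + 4·1 = 0 + 4 = 4.
|u| = √(0² + 4²) = √16, |v| = √(4² + 1²) = √17, so |u||v| = √(16·17) = √272.
cos θ = (u·v)/(|u||v|) = 4/√272 ≈ 0.2425
Cosine distance = 1 - cos θ ≈ 1 - 0.2425 = 0.7575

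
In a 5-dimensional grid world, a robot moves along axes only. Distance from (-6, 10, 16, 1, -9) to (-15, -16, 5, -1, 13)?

Σ|x_i - y_i| = |-6 - (-15)| + |10 - (-16)| + |16 - 5| + |1 - (-1)| + |-9 - 13| = 9 + 26 + 11 + 2 + 22 = 70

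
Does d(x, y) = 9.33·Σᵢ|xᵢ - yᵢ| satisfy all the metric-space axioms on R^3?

Yes. The L1 (Manhattan) norm induces a metric on R^3, and multiplying a metric by a positive constant 9.33 > 0 preserves all four axioms: non-negativity (9.33·||x-y|| ≥ 0), identity (9.33·||x-y|| = 0 ⟺ ||x-y|| = 0 ⟺ x = y), symmetry (||x-y|| = ||y-x||), and the triangle inequality (9.33·||x-z|| ≤ 9.33·||x-y|| + 9.33·||y-z||). So d is a metric.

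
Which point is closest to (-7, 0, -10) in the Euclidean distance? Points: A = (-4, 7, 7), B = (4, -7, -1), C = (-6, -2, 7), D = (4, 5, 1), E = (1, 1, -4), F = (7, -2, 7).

Distances: d(A) ≈ 18.6279, d(B) ≈ 15.843, d(C) ≈ 17.1464, d(D) ≈ 16.3401, d(E) ≈ 10.0499, d(F) ≈ 22.1133. Nearest: E = (1, 1, -4) with distance 10.0499.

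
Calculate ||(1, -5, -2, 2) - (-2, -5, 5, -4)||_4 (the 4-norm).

(Σ|x_i - y_i|^4)^(1/4) = (|1 - (-2)|^4 + |-5 - (-5)|^4 + |-2 - 5|^4 + |2 - (-4)|^4)^(1/4)
= (3^4 + 0^4 + 7^4 + 6^4)^(1/4) = (81 + 0 + 2401 + 1296)^(1/4) = (3778)^(1/4) ≈ 7.84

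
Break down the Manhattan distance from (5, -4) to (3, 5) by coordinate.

Σ|x_i - y_i| = |5 - 3| + |-4 - 5| = 2 + 9 = 11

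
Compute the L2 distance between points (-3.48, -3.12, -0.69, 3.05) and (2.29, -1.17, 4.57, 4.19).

(Σ|x_i - y_i|^2)^(1/2) = (|-3.48 - 2.29|^2 + |-3.12 - (-1.17)|^2 + |-0.69 - 4.57|^2 + |3.05 - 4.19|^2)^(1/2)
= (5.77^2 + 1.95^2 + 5.26^2 + 1.14^2)^(1/2) = (33.2929 + 3.8025 + 27.6676 + 1.2996)^(1/2) = (66.0626)^(1/2) ≈ 8.1279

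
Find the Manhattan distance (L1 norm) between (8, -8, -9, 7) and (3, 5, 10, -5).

Σ|x_i - y_i| = |8 - 3| + |-8 - 5| + |-9 - 10| + |7 - (-5)| = 5 + 13 + 19 + 12 = 49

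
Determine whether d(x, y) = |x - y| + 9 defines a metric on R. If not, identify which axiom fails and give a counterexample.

No. d fails identity of indiscernibles (specifically d(x,x) = 0): d(-7, -7) = |-7 - (-7)| + 9 = 0 + 9 = 9 ≠ 0.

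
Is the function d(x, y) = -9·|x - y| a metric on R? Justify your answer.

No. With c = -9 < 0, d fails non-negativity: d(7, 12) = -9·|7 - 12| = -9·5 = -45 < 0.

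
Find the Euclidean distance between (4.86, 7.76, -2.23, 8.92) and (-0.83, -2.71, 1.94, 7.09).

√(Σ(x_i - y_i)²) = √((4.86 - (-0.83))² + (7.76 - (-2.71))² + (-2.23 - 1.94)² + (8.92 - 7.09)²)
= √(5.69² + 10.47² + (-4.17)² + 1.83²) = √(32.3761 + 109.6209 + 17.3889 + 3.3489) = √162.7348 ≈ 12.7568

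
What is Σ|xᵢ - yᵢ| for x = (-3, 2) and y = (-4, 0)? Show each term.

Σ|x_i - y_i| = |-3 - (-4)| + |2 - 0| = 1 + 2 = 3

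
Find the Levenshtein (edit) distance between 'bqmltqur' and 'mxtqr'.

Let D[i][j] be the edit distance between the first i characters of 'bqmltqur' and the first j characters of 'mxtqr', with D[i][0] = i, D[0][j] = j, and D[i][j] = D[i-1][j-1] if the characters match, else 1 + min(D[i-1][j], D[i][j-1], D[i-1][j-1]). Filling the table (rows: prefixes of 'bqmltqur', columns: prefixes of 'mxtqr'):
     ε  m  x  t  q  r
  ε  0  1  2  3  4  5
  b  1  1  2  3  4  5
  q  2  2  2  3  3  4
  m  3  2  3  3  4  4
  l  4  3  3  4  4  5
  t  5  4  4  3  4  5
  q  6  5  5  4  3  4
  u  7  6  6  5  4  4
  r  8  7  7  6  5  4
The bottom-right entry gives D[8][5] = 4, so no sequence of fewer than 4 edits works. Backtracking through the table gives one optimal edit sequence (4 edits):
  bqmltqur → qmltqur (del b @1)
  qmltqur → mltqur (del q @1)
  mltqur → mxtqur (sub l→x @2)
  mxtqur → mxtqr (del u @5)
Edit distance = 4.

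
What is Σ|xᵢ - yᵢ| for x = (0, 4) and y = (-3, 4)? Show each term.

Σ|x_i - y_i| = |0 - (-3)| + |4 - 4| = 3 + 0 = 3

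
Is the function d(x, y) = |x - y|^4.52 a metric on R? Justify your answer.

No. d(x,y) = |x-y|^4.52 fails the triangle inequality since p = 4.52 > 1. Counterexample: x = 2, y = 12, z = 16. d(x,z) = |2 - 16|^4.52 = 14^4.52 ≈ 151530.0342, but d(x,y) + d(y,z) = 10^4.52 + 4^4.52 ≈ 33113.1121 + 526.3943 = 33639.5064. Since 151530.0342 > 33639.5064, the triangle inequality is violated.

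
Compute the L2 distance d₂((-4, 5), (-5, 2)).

√(Σ(x_i - y_i)²) = √((-4 - (-5))² + (5 - 2)²)
= √(1² + 3²) = √(1 + 9) = √10 ≈ 3.1623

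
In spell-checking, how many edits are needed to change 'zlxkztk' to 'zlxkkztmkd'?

Let D[i][j] be the edit distance between the first i characters of 'zlxkztk' and the first j characters of 'zlxkkztmkd', with D[i][0] = i, D[0][j] = j, and D[i][j] = D[i-1][j-1] if the characters match, else 1 + min(D[i-1][j], D[i][j-1], D[i-1][j-1]). Filling the table (rows: prefixes of 'zlxkztk', columns: prefixes of 'zlxkkztmkd'):
     ε  z  l  x  k  k  z  t  m  k  d
  ε  0  1  2  3  4  5  6  7  8  9 10
  z  1  0  1  2  3  4  5  6  7  8  9
  l  2  1  0  1  2  3  4  5  6  7  8
  x  3  2  1  0  1  2  3  4  5  6  7
  k  4  3  2  1  0  1  2  3  4  5  6
  z  5  4  3  2  1  1  1  2  3  4  5
  t  6  5  4  3  2  2  2  1  2  3  4
  k  7  6  5  4  3  2  3  2  2  2  3
The bottom-right entry gives D[7][10] = 3, so no sequence of fewer than 3 edits works. Backtracking through the table gives one optimal edit sequence (3 edits):
  zlxkztk → zlxkkztk (ins k @4)
  zlxkkztk → zlxkkztmk (ins m @8)
  zlxkkztmk → zlxkkztmkd (ins d @10)
Edit distance = 3.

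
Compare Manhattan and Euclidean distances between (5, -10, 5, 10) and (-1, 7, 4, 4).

L1 = |5 - (-1)| + |-10 - 7| + |5 - 4| + |10 - 4| = 6 + 17 + 1 + 6 = 30
L2 = √(6² + 17² + 1² + 6²) = √362 ≈ 19.0263
L1 ≥ L2 always (equality iff movement is along one axis); L1 > L2 here.
Ratio L1/L2 = 30/√362 ≈ 1.5768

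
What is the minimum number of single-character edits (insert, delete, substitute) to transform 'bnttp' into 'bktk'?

Let D[i][j] be the edit distance between the first i characters of 'bnttp' and the first j characters of 'bktk', with D[i][0] = i, D[0][j] = j, and D[i][j] = D[i-1][j-1] if the characters match, else 1 + min(D[i-1][j], D[i][j-1], D[i-1][j-1]). Filling the table (rows: prefixes of 'bnttp', columns: prefixes of 'bktk'):
     ε  b  k  t  k
  ε  0  1  2  3  4
  b  1  0  1  2  3
  n  2  1  1  2  3
  t  3  2  2  1  2
  t  4  3  3  2  2
  p  5  4  4  3  3
The bottom-right entry gives D[5][4] = 3, so no sequence of fewer than 3 edits works. Backtracking through the table gives one optimal edit sequence (3 edits):
  bnttp → bttp (del n @2)
  bttp → bktp (sub t→k @2)
  bktp → bktk (sub p→k @4)
Edit distance = 3.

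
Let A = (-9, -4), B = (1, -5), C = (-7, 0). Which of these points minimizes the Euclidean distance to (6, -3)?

Distances: d(A) ≈ 15.0333, d(B) ≈ 5.3852, d(C) ≈ 13.3417. Nearest: B = (1, -5) with distance 5.3852.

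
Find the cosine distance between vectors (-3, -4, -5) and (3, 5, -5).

With u = (-3, -4, -5), v = (3, 5, -5):
u·v = (-3)·3 + (-4)·5 + (-5)·(-5) = (-9) + (-20) + 25 = -4.
|u| = √((-3)² + (-4)² + (-5)²) = √50, |v| = √(3² + 5² + (-5)²) = √59, so |u||v| = √(50·59) = √2950.
cos θ = (u·v)/(|u||v|) = -4/√2950 ≈ -0.0736
Cosine distance = 1 - cos θ ≈ 1 - (-0.0736) = 1.0736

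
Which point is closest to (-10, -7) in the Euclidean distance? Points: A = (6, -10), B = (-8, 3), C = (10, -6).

Distances: d(A) ≈ 16.2788, d(B) ≈ 10.198, d(C) ≈ 20.025. Nearest: B = (-8, 3) with distance 10.198.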